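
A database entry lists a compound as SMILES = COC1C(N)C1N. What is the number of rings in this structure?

1

In SMILES, each pair of matching ring-closure digits denotes one ring-closing bond; the number of such bonds equals the number of independent rings.
Ring-closure bonds here: 1.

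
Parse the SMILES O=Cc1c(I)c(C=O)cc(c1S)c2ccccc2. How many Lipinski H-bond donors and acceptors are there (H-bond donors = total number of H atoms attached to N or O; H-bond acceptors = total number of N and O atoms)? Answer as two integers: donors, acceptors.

Donors: find every N or O and count the H atoms it carries.
  atom 1 (O): bond orders sum to 2 → 0 H
  atom 8 (O): bond orders sum to 2 → 0 H
Lipinski HBD = 0.
Acceptors: N atoms = 0, O atoms = 2 → HBA = 2.

0, 2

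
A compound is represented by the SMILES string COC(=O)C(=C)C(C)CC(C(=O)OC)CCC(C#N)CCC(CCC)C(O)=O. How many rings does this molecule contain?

0

In SMILES, each pair of matching ring-closure digits denotes one ring-closing bond; the number of such bonds equals the number of independent rings.
Ring-closure bonds here: 0.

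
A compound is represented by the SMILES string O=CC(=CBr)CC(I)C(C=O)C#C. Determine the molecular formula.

Walk through each heavy atom and fill implicit hydrogens from standard valence (C 4, N 3, O 2, S 2, halogen 1):
  atom 1: O, bond orders sum to 2 (valence 2) → 0 H
  atom 2: C, bond orders sum to 3 (valence 4) → 1 H
  atom 3: C, bond orders sum to 4 (valence 4) → 0 H
  atom 4: C, bond orders sum to 3 (valence 4) → 1 H
  atom 5: Br (halogen, monovalent) → 0 H
  atom 6: C, bond orders sum to 2 (valence 4) → 2 H
  atom 7: C, bond orders sum to 3 (valence 4) → 1 H
  atom 8: I (halogen, monovalent) → 0 H
  atom 9: C, bond orders sum to 3 (valence 4) → 1 H
  atom 10: C, bond orders sum to 3 (valence 4) → 1 H
  atom 11: O, bond orders sum to 2 (valence 2) → 0 H
  atom 12: C, bond orders sum to 4 (valence 4) → 0 H
  atom 13: C, bond orders sum to 3 (valence 4) → 1 H
Totals → C:9, H:8, Br:1, I:1, O:2.

C9H8BrIO2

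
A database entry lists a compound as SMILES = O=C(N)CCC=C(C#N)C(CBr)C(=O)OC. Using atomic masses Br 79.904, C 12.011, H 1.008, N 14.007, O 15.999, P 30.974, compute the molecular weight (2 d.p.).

289.13 g/mol

First, the molecular formula is C10H13BrN2O3 (counting implicit H from valence).
  Br: 1 × 79.904 = 79.904
  C: 10 × 12.011 = 120.110
  H: 13 × 1.008 = 13.104
  N: 2 × 14.007 = 28.014
  O: 3 × 15.999 = 47.997
Sum: 1×79.904 + 10×12.011 + 13×1.008 + 2×14.007 + 3×15.999 = 289.129 → 289.13 g/mol.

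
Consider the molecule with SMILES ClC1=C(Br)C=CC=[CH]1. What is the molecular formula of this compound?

C6H4BrCl

Walk through each heavy atom and fill implicit hydrogens from standard valence (C 4, N 3, O 2, S 2, halogen 1):
  atom 1: Cl (halogen, monovalent) → 0 H
  atom 2: C, bond orders sum to 4 (valence 4) → 0 H
  atom 3: C, bond orders sum to 4 (valence 4) → 0 H
  atom 4: Br (halogen, monovalent) → 0 H
  atom 5: C, bond orders sum to 3 (valence 4) → 1 H
  atom 6: C, bond orders sum to 3 (valence 4) → 1 H
  atom 7: C, bond orders sum to 3 (valence 4) → 1 H
  atom 8: C with explicit H count 1
Totals → C:6, H:4, Br:1, Cl:1.
In Hill order: C6H4BrCl.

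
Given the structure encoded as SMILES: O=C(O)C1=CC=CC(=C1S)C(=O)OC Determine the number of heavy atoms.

14

Every atom symbol written in the SMILES (organic subset) is one heavy atom; implicit H are not written.
Heavy atoms by element → C:9, O:4, S:1.
Total: 14.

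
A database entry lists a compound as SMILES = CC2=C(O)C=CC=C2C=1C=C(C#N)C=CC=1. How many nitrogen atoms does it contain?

1

Scan the SMILES for N atoms (remember two-letter symbols like Cl and Br are single atoms).
Nitrogen count: 1.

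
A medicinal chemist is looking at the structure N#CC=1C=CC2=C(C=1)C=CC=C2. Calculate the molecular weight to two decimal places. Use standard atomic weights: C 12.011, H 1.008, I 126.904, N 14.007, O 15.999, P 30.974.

First, the molecular formula is C11H7N (counting implicit H from valence).
  C: 11 × 12.011 = 132.121
  H: 7 × 1.008 = 7.056
  N: 1 × 14.007 = 14.007
Sum: 11×12.011 + 7×1.008 + 1×14.007 = 153.184 → 153.18 g/mol.

153.18 g/mol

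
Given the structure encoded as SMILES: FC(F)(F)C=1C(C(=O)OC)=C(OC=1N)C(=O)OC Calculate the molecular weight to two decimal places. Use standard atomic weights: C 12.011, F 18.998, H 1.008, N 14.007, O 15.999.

First, the molecular formula is C9H8F3NO5 (counting implicit H from valence).
  C: 9 × 12.011 = 108.099
  F: 3 × 18.998 = 56.994
  H: 8 × 1.008 = 8.064
  N: 1 × 14.007 = 14.007
  O: 5 × 15.999 = 79.995
Sum: 9×12.011 + 3×18.998 + 8×1.008 + 1×14.007 + 5×15.999 = 267.159 → 267.16 g/mol.

267.16 g/mol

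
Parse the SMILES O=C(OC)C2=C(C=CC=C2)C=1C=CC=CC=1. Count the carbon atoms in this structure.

Count every carbon token in the SMILES (each C, including those in ring-closure positions and inside branches).
Carbon count: 14.

14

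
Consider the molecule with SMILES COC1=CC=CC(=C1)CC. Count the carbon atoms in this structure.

Count every carbon token in the SMILES (each C, including those in ring-closure positions and inside branches).
Carbon count: 9.

9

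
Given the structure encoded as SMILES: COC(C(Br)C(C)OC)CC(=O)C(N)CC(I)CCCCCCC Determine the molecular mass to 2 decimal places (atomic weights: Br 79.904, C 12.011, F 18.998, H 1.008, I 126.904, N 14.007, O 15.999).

First, the molecular formula is C18H35BrINO3 (counting implicit H from valence).
  Br: 1 × 79.904 = 79.904
  C: 18 × 12.011 = 216.198
  H: 35 × 1.008 = 35.280
  I: 1 × 126.904 = 126.904
  N: 1 × 14.007 = 14.007
  O: 3 × 15.999 = 47.997
Sum: 1×79.904 + 18×12.011 + 35×1.008 + 1×126.904 + 1×14.007 + 3×15.999 = 520.290 → 520.29 g/mol.

520.29 g/mol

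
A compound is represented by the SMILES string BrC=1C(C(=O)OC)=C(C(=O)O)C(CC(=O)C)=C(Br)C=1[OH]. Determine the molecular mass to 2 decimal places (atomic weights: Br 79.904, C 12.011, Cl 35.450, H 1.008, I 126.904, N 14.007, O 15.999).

First, the molecular formula is C12H10Br2O6 (counting implicit H from valence).
  Br: 2 × 79.904 = 159.808
  C: 12 × 12.011 = 144.132
  H: 10 × 1.008 = 10.080
  O: 6 × 15.999 = 95.994
Sum: 2×79.904 + 12×12.011 + 10×1.008 + 6×15.999 = 410.014 → 410.01 g/mol.

410.01 g/mol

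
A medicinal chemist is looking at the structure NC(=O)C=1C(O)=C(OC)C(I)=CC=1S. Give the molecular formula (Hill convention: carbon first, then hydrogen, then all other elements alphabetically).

C8H8INO3S

Walk through each heavy atom and fill implicit hydrogens from standard valence (C 4, N 3, O 2, S 2, halogen 1):
  atom 1: N, bond orders sum to 1 (valence 3) → 2 H
  atom 2: C, bond orders sum to 4 (valence 4) → 0 H
  atom 3: O, bond orders sum to 2 (valence 2) → 0 H
  atom 4: C, bond orders sum to 4 (valence 4) → 0 H
  atom 5: C, bond orders sum to 4 (valence 4) → 0 H
  atom 6: O, bond orders sum to 1 (valence 2) → 1 H
  atom 7: C, bond orders sum to 4 (valence 4) → 0 H
  atom 8: O, bond orders sum to 2 (valence 2) → 0 H
  atom 9: C, bond orders sum to 1 (valence 4) → 3 H
  atom 10: C, bond orders sum to 4 (valence 4) → 0 H
  atom 11: I (halogen, monovalent) → 0 H
  atom 12: C, bond orders sum to 3 (valence 4) → 1 H
  atom 13: C, bond orders sum to 4 (valence 4) → 0 H
  atom 14: S, bond orders sum to 1 (valence 2) → 1 H
Totals → C:8, H:8, I:1, N:1, O:3, S:1.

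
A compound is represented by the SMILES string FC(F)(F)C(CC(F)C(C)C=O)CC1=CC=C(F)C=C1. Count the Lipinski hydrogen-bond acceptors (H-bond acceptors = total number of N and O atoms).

1

N atoms: 0; O atoms: 1.
Lipinski HBA = 0 + 1 = 1.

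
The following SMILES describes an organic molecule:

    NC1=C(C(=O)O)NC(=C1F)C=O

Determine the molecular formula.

Walk through each heavy atom and fill implicit hydrogens from standard valence (C 4, N 3, O 2, S 2, halogen 1):
  atom 1: N, bond orders sum to 1 (valence 3) → 2 H
  atom 2: C, bond orders sum to 4 (valence 4) → 0 H
  atom 3: C, bond orders sum to 4 (valence 4) → 0 H
  atom 4: C, bond orders sum to 4 (valence 4) → 0 H
  atom 5: O, bond orders sum to 2 (valence 2) → 0 H
  atom 6: O, bond orders sum to 1 (valence 2) → 1 H
  atom 7: N, bond orders sum to 2 (valence 3) → 1 H
  atom 8: C, bond orders sum to 4 (valence 4) → 0 H
  atom 9: C, bond orders sum to 4 (valence 4) → 0 H
  atom 10: F (halogen, monovalent) → 0 H
  atom 11: C, bond orders sum to 3 (valence 4) → 1 H
  atom 12: O, bond orders sum to 2 (valence 2) → 0 H
Totals → C:6, H:5, F:1, N:2, O:3.
In Hill order: C6H5FN2O3.

C6H5FN2O3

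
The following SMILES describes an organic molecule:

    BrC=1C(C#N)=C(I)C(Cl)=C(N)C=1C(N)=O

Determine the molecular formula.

C8H4BrClIN3O

Walk through each heavy atom and fill implicit hydrogens from standard valence (C 4, N 3, O 2, S 2, halogen 1):
  atom 1: Br (halogen, monovalent) → 0 H
  atom 2: C, bond orders sum to 4 (valence 4) → 0 H
  atom 3: C, bond orders sum to 4 (valence 4) → 0 H
  atom 4: C, bond orders sum to 4 (valence 4) → 0 H
  atom 5: N, bond orders sum to 3 (valence 3) → 0 H
  atom 6: C, bond orders sum to 4 (valence 4) → 0 H
  atom 7: I (halogen, monovalent) → 0 H
  atom 8: C, bond orders sum to 4 (valence 4) → 0 H
  atom 9: Cl (halogen, monovalent) → 0 H
  atom 10: C, bond orders sum to 4 (valence 4) → 0 H
  atom 11: N, bond orders sum to 1 (valence 3) → 2 H
  atom 12: C, bond orders sum to 4 (valence 4) → 0 H
  atom 13: C, bond orders sum to 4 (valence 4) → 0 H
  atom 14: N, bond orders sum to 1 (valence 3) → 2 H
  atom 15: O, bond orders sum to 2 (valence 2) → 0 H
Totals → C:8, H:4, Br:1, Cl:1, I:1, N:3, O:1.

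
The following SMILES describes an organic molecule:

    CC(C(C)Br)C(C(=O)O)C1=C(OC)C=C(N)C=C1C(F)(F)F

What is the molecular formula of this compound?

C14H17BrF3NO3

Walk through each heavy atom and fill implicit hydrogens from standard valence (C 4, N 3, O 2, S 2, halogen 1):
  atom 1: C, bond orders sum to 1 (valence 4) → 3 H
  atom 2: C, bond orders sum to 3 (valence 4) → 1 H
  atom 3: C, bond orders sum to 3 (valence 4) → 1 H
  atom 4: C, bond orders sum to 1 (valence 4) → 3 H
  atom 5: Br (halogen, monovalent) → 0 H
  atom 6: C, bond orders sum to 3 (valence 4) → 1 H
  atom 7: C, bond orders sum to 4 (valence 4) → 0 H
  atom 8: O, bond orders sum to 2 (valence 2) → 0 H
  atom 9: O, bond orders sum to 1 (valence 2) → 1 H
  atom 10: C, bond orders sum to 4 (valence 4) → 0 H
  atom 11: C, bond orders sum to 4 (valence 4) → 0 H
  atom 12: O, bond orders sum to 2 (valence 2) → 0 H
  atom 13: C, bond orders sum to 1 (valence 4) → 3 H
  atom 14: C, bond orders sum to 3 (valence 4) → 1 H
  atom 15: C, bond orders sum to 4 (valence 4) → 0 H
  atom 16: N, bond orders sum to 1 (valence 3) → 2 H
  atom 17: C, bond orders sum to 3 (valence 4) → 1 H
  atom 18: C, bond orders sum to 4 (valence 4) → 0 H
  atom 19: C, bond orders sum to 4 (valence 4) → 0 H
  atom 20: F (halogen, monovalent) → 0 H
  atom 21: F (halogen, monovalent) → 0 H
  atom 22: F (halogen, monovalent) → 0 H
Totals → C:14, H:17, Br:1, F:3, N:1, O:3.
In Hill order: C14H17BrF3NO3.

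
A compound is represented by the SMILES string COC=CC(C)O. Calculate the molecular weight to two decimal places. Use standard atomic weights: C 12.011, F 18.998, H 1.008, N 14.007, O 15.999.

102.13 g/mol

First, the molecular formula is C5H10O2 (counting implicit H from valence).
  C: 5 × 12.011 = 60.055
  H: 10 × 1.008 = 10.080
  O: 2 × 15.999 = 31.998
Sum: 5×12.011 + 10×1.008 + 2×15.999 = 102.133 → 102.13 g/mol.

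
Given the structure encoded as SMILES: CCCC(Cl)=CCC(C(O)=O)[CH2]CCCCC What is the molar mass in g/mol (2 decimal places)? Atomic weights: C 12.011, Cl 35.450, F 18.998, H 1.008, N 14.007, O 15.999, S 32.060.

First, the molecular formula is C14H25ClO2 (counting implicit H from valence).
  C: 14 × 12.011 = 168.154
  Cl: 1 × 35.450 = 35.450
  H: 25 × 1.008 = 25.200
  O: 2 × 15.999 = 31.998
Sum: 14×12.011 + 1×35.450 + 25×1.008 + 2×15.999 = 260.802 → 260.80 g/mol.

260.80 g/mol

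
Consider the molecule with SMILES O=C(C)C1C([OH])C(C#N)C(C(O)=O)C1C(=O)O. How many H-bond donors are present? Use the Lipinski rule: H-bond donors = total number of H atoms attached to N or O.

3

Donors: find every N or O and count the H atoms it carries.
  atom 1 (O): bond orders sum to 2 → 0 H
  atom 6 (O): bond orders sum to 1 → 1 H
  atom 9 (N): bond orders sum to 3 → 0 H
  atom 12 (O): bond orders sum to 1 → 1 H
  atom 13 (O): bond orders sum to 2 → 0 H
  atom 16 (O): bond orders sum to 2 → 0 H
  atom 17 (O): bond orders sum to 1 → 1 H
Lipinski HBD = 3.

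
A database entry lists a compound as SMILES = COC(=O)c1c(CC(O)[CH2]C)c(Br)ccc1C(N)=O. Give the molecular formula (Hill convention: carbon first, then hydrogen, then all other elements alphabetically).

Walk through each heavy atom and fill implicit hydrogens from standard valence (C 4, N 3, O 2, S 2, halogen 1); for lowercase aromatic atoms, an aromatic c carries 1 H when it has two neighbours and 0 H with three, and aromatic n carries 0 H:
  atom 1: C, bond orders sum to 1 (valence 4) → 3 H
  atom 2: O, bond orders sum to 2 (valence 2) → 0 H
  atom 3: C, bond orders sum to 4 (valence 4) → 0 H
  atom 4: O, bond orders sum to 2 (valence 2) → 0 H
  atom 5: aromatic c, 3 neighbours → 0 H
  atom 6: aromatic c, 3 neighbours → 0 H
  atom 7: C, bond orders sum to 2 (valence 4) → 2 H
  atom 8: C, bond orders sum to 3 (valence 4) → 1 H
  atom 9: O, bond orders sum to 1 (valence 2) → 1 H
  atom 10: C with explicit H count 2
  atom 11: C, bond orders sum to 1 (valence 4) → 3 H
  atom 12: aromatic c, 3 neighbours → 0 H
  atom 13: Br (halogen, monovalent) → 0 H
  atom 14: aromatic c, 2 neighbours → 1 H
  atom 15: aromatic c, 2 neighbours → 1 H
  atom 16: aromatic c, 3 neighbours → 0 H
  atom 17: C, bond orders sum to 4 (valence 4) → 0 H
  atom 18: N, bond orders sum to 1 (valence 3) → 2 H
  atom 19: O, bond orders sum to 2 (valence 2) → 0 H
Totals → C:13, H:16, Br:1, N:1, O:4.
In Hill order: C13H16BrNO4.

C13H16BrNO4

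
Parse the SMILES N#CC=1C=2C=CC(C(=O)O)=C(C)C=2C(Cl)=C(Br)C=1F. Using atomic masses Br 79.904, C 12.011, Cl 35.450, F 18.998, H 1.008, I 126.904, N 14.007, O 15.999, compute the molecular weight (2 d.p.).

342.55 g/mol

First, the molecular formula is C13H6BrClFNO2 (counting implicit H from valence).
  Br: 1 × 79.904 = 79.904
  C: 13 × 12.011 = 156.143
  Cl: 1 × 35.450 = 35.450
  F: 1 × 18.998 = 18.998
  H: 6 × 1.008 = 6.048
  N: 1 × 14.007 = 14.007
  O: 2 × 15.999 = 31.998
Sum: 1×79.904 + 13×12.011 + 1×35.450 + 1×18.998 + 6×1.008 + 1×14.007 + 2×15.999 = 342.548 → 342.55 g/mol.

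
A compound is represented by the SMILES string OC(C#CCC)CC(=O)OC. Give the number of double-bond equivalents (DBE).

Molecular formula: C8H12O3.
DoU = (2C + 2 + N − H − X) / 2, where X is the halogen count and O/S are ignored.
    = (2·8 + 2 + 0 − 12 − 0) / 2 = 6 / 2 = 3.

3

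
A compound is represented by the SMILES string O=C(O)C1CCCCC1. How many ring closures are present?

In SMILES, each pair of matching ring-closure digits denotes one ring-closing bond; the number of such bonds equals the number of independent rings.
Ring-closure bonds here: 1.

1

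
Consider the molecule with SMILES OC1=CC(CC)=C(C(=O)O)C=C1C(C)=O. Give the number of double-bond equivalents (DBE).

6

Molecular formula: C11H12O4.
DoU = (2C + 2 + N − H − X) / 2, where X is the halogen count and O/S are ignored.
    = (2·11 + 2 + 0 − 12 − 0) / 2 = 12 / 2 = 6.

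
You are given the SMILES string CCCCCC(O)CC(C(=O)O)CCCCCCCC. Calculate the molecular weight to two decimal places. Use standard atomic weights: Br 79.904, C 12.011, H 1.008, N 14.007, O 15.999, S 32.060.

First, the molecular formula is C17H34O3 (counting implicit H from valence).
  C: 17 × 12.011 = 204.187
  H: 34 × 1.008 = 34.272
  O: 3 × 15.999 = 47.997
Sum: 17×12.011 + 34×1.008 + 3×15.999 = 286.456 → 286.46 g/mol.

286.46 g/mol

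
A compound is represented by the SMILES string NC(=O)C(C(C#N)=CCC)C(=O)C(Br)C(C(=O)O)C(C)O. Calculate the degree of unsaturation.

6

Degree of unsaturation = (number of rings) + (number of π bonds).
Ring closures in the SMILES: 0.
π bonds: 4 double bonds (each 1 DoU), 1 triple bond (each 2 DoU) → 6 DoU from unsaturation.
Total DoU = 0 + 6 = 6.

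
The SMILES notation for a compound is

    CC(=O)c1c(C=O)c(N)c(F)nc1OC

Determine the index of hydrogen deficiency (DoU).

Molecular formula: C9H9FN2O3.
DoU = (2C + 2 + N − H − X) / 2, where X is the halogen count and O/S are ignored.
    = (2·9 + 2 + 2 − 9 − 1) / 2 = 12 / 2 = 6.

6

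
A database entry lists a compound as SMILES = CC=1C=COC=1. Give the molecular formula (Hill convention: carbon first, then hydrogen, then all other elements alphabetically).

C5H6O

Walk through each heavy atom and fill implicit hydrogens from standard valence (C 4, N 3, O 2, S 2, halogen 1):
  atom 1: C, bond orders sum to 1 (valence 4) → 3 H
  atom 2: C, bond orders sum to 4 (valence 4) → 0 H
  atom 3: C, bond orders sum to 3 (valence 4) → 1 H
  atom 4: C, bond orders sum to 3 (valence 4) → 1 H
  atom 5: O, bond orders sum to 2 (valence 2) → 0 H
  atom 6: C, bond orders sum to 3 (valence 4) → 1 H
Totals → C:5, H:6, O:1.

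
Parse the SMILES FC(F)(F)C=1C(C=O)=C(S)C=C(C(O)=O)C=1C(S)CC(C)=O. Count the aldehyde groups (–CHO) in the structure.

1

The aldehyde motif appears at heavy-atom position 7 in the SMILES.
Other groups present: 1 carboxylic acid, 1 ketone, 2 thiol.
Aldehyde count: 1.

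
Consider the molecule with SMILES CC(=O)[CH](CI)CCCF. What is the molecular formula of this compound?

Walk through each heavy atom and fill implicit hydrogens from standard valence (C 4, N 3, O 2, S 2, halogen 1):
  atom 1: C, bond orders sum to 1 (valence 4) → 3 H
  atom 2: C, bond orders sum to 4 (valence 4) → 0 H
  atom 3: O, bond orders sum to 2 (valence 2) → 0 H
  atom 4: C with explicit H count 1
  atom 5: C, bond orders sum to 2 (valence 4) → 2 H
  atom 6: I (halogen, monovalent) → 0 H
  atom 7: C, bond orders sum to 2 (valence 4) → 2 H
  atom 8: C, bond orders sum to 2 (valence 4) → 2 H
  atom 9: C, bond orders sum to 2 (valence 4) → 2 H
  atom 10: F (halogen, monovalent) → 0 H
Totals → C:7, H:12, F:1, I:1, O:1.

C7H12FIO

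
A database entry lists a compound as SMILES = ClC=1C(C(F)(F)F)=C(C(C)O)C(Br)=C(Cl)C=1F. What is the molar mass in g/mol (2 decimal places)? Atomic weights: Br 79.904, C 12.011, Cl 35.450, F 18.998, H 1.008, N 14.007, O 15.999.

First, the molecular formula is C9H5BrCl2F4O (counting implicit H from valence).
  Br: 1 × 79.904 = 79.904
  C: 9 × 12.011 = 108.099
  Cl: 2 × 35.450 = 70.900
  F: 4 × 18.998 = 75.992
  H: 5 × 1.008 = 5.040
  O: 1 × 15.999 = 15.999
Sum: 1×79.904 + 9×12.011 + 2×35.450 + 4×18.998 + 5×1.008 + 1×15.999 = 355.934 → 355.93 g/mol.

355.93 g/mol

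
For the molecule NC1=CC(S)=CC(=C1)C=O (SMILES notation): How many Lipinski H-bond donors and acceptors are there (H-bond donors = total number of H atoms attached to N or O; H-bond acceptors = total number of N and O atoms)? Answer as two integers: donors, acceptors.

Donors: find every N or O and count the H atoms it carries.
  atom 1 (N): bond orders sum to 1 → 2 H
  atom 10 (O): bond orders sum to 2 → 0 H
Lipinski HBD = 2.
Acceptors: N atoms = 1, O atoms = 1 → HBA = 2.

2, 2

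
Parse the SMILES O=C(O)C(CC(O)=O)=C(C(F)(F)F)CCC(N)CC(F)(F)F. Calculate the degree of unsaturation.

3

Degree of unsaturation = (number of rings) + (number of π bonds).
Ring closures in the SMILES: 0.
π bonds: 3 double bonds (each 1 DoU) → 3 DoU from unsaturation.
Total DoU = 0 + 3 = 3.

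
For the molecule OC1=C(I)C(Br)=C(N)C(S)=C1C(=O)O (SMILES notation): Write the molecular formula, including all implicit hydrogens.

Walk through each heavy atom and fill implicit hydrogens from standard valence (C 4, N 3, O 2, S 2, halogen 1):
  atom 1: O, bond orders sum to 1 (valence 2) → 1 H
  atom 2: C, bond orders sum to 4 (valence 4) → 0 H
  atom 3: C, bond orders sum to 4 (valence 4) → 0 H
  atom 4: I (halogen, monovalent) → 0 H
  atom 5: C, bond orders sum to 4 (valence 4) → 0 H
  atom 6: Br (halogen, monovalent) → 0 H
  atom 7: C, bond orders sum to 4 (valence 4) → 0 H
  atom 8: N, bond orders sum to 1 (valence 3) → 2 H
  atom 9: C, bond orders sum to 4 (valence 4) → 0 H
  atom 10: S, bond orders sum to 1 (valence 2) → 1 H
  atom 11: C, bond orders sum to 4 (valence 4) → 0 H
  atom 12: C, bond orders sum to 4 (valence 4) → 0 H
  atom 13: O, bond orders sum to 2 (valence 2) → 0 H
  atom 14: O, bond orders sum to 1 (valence 2) → 1 H
Totals → C:7, H:5, Br:1, I:1, N:1, O:3, S:1.

C7H5BrINO3S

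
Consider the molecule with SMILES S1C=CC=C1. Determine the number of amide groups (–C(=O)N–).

Scan the SMILES for the amide motif — none present.

0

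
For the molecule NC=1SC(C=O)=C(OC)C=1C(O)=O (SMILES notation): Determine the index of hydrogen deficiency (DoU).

5

Molecular formula: C7H7NO4S.
DoU = (2C + 2 + N − H − X) / 2, where X is the halogen count and O/S are ignored.
    = (2·7 + 2 + 1 − 7 − 0) / 2 = 10 / 2 = 5.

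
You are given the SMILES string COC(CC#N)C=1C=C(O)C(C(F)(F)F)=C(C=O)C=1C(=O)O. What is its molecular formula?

C13H10F3NO5

Walk through each heavy atom and fill implicit hydrogens from standard valence (C 4, N 3, O 2, S 2, halogen 1):
  atom 1: C, bond orders sum to 1 (valence 4) → 3 H
  atom 2: O, bond orders sum to 2 (valence 2) → 0 H
  atom 3: C, bond orders sum to 3 (valence 4) → 1 H
  atom 4: C, bond orders sum to 2 (valence 4) → 2 H
  atom 5: C, bond orders sum to 4 (valence 4) → 0 H
  atom 6: N, bond orders sum to 3 (valence 3) → 0 H
  atom 7: C, bond orders sum to 4 (valence 4) → 0 H
  atom 8: C, bond orders sum to 3 (valence 4) → 1 H
  atom 9: C, bond orders sum to 4 (valence 4) → 0 H
  atom 10: O, bond orders sum to 1 (valence 2) → 1 H
  atom 11: C, bond orders sum to 4 (valence 4) → 0 H
  atom 12: C, bond orders sum to 4 (valence 4) → 0 H
  atom 13: F (halogen, monovalent) → 0 H
  atom 14: F (halogen, monovalent) → 0 H
  atom 15: F (halogen, monovalent) → 0 H
  atom 16: C, bond orders sum to 4 (valence 4) → 0 H
  atom 17: C, bond orders sum to 3 (valence 4) → 1 H
  atom 18: O, bond orders sum to 2 (valence 2) → 0 H
  atom 19: C, bond orders sum to 4 (valence 4) → 0 H
  atom 20: C, bond orders sum to 4 (valence 4) → 0 H
  atom 21: O, bond orders sum to 2 (valence 2) → 0 H
  atom 22: O, bond orders sum to 1 (valence 2) → 1 H
Totals → C:13, H:10, F:3, N:1, O:5.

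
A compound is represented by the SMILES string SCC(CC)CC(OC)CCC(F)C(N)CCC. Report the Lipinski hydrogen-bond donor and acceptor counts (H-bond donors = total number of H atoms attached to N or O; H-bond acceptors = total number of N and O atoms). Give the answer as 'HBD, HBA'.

2, 2

Donors: find every N or O and count the H atoms it carries.
  atom 8 (O): bond orders sum to 2 → 0 H
  atom 15 (N): bond orders sum to 1 → 2 H
Lipinski HBD = 2.
Acceptors: N atoms = 1, O atoms = 1 → HBA = 2.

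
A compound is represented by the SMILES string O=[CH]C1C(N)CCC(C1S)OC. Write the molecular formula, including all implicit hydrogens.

Walk through each heavy atom and fill implicit hydrogens from standard valence (C 4, N 3, O 2, S 2, halogen 1):
  atom 1: O, bond orders sum to 2 (valence 2) → 0 H
  atom 2: C with explicit H count 1
  atom 3: C, bond orders sum to 3 (valence 4) → 1 H
  atom 4: C, bond orders sum to 3 (valence 4) → 1 H
  atom 5: N, bond orders sum to 1 (valence 3) → 2 H
  atom 6: C, bond orders sum to 2 (valence 4) → 2 H
  atom 7: C, bond orders sum to 2 (valence 4) → 2 H
  atom 8: C, bond orders sum to 3 (valence 4) → 1 H
  atom 9: C, bond orders sum to 3 (valence 4) → 1 H
  atom 10: S, bond orders sum to 1 (valence 2) → 1 H
  atom 11: O, bond orders sum to 2 (valence 2) → 0 H
  atom 12: C, bond orders sum to 1 (valence 4) → 3 H
Totals → C:8, H:15, N:1, O:2, S:1.

C8H15NO2S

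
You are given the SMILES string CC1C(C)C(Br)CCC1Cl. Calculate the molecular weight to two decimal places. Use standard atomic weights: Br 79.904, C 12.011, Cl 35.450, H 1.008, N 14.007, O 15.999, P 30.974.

225.55 g/mol

First, the molecular formula is C8H14BrCl (counting implicit H from valence).
  Br: 1 × 79.904 = 79.904
  C: 8 × 12.011 = 96.088
  Cl: 1 × 35.450 = 35.450
  H: 14 × 1.008 = 14.112
Sum: 1×79.904 + 8×12.011 + 1×35.450 + 14×1.008 = 225.554 → 225.55 g/mol.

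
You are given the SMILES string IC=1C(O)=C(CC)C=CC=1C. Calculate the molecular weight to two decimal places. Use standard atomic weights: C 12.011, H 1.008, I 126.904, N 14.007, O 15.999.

First, the molecular formula is C9H11IO (counting implicit H from valence).
  C: 9 × 12.011 = 108.099
  H: 11 × 1.008 = 11.088
  I: 1 × 126.904 = 126.904
  O: 1 × 15.999 = 15.999
Sum: 9×12.011 + 11×1.008 + 1×126.904 + 1×15.999 = 262.090 → 262.09 g/mol.

262.09 g/mol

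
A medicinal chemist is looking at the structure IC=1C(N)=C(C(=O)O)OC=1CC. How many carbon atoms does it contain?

Count every carbon token in the SMILES (each C, including those in ring-closure positions and inside branches).
Carbon count: 7.

7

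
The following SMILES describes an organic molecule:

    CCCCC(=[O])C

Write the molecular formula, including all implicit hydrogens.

Walk through each heavy atom and fill implicit hydrogens from standard valence (C 4, N 3, O 2, S 2, halogen 1):
  atom 1: C, bond orders sum to 1 (valence 4) → 3 H
  atom 2: C, bond orders sum to 2 (valence 4) → 2 H
  atom 3: C, bond orders sum to 2 (valence 4) → 2 H
  atom 4: C, bond orders sum to 2 (valence 4) → 2 H
  atom 5: C, bond orders sum to 4 (valence 4) → 0 H
  atom 6: O with explicit H count 0
  atom 7: C, bond orders sum to 1 (valence 4) → 3 H
Totals → C:6, H:12, O:1.

C6H12O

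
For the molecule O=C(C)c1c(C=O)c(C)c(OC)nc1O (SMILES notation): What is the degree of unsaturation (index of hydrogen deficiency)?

6

Molecular formula: C10H11NO4.
DoU = (2C + 2 + N − H − X) / 2, where X is the halogen count and O/S are ignored.
    = (2·10 + 2 + 1 − 11 − 0) / 2 = 12 / 2 = 6.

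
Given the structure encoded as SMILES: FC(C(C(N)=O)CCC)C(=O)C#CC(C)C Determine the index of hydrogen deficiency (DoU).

4

Degree of unsaturation = (number of rings) + (number of π bonds).
Ring closures in the SMILES: 0.
π bonds: 2 double bonds (each 1 DoU), 1 triple bond (each 2 DoU) → 4 DoU from unsaturation.
Total DoU = 0 + 4 = 4.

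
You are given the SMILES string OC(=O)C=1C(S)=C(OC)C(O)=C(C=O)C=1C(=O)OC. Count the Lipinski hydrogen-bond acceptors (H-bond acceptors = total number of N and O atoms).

7

N atoms: 0; O atoms: 7.
Lipinski HBA = 0 + 7 = 7.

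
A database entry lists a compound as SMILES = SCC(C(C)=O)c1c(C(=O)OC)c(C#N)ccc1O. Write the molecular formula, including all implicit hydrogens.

Walk through each heavy atom and fill implicit hydrogens from standard valence (C 4, N 3, O 2, S 2, halogen 1); for lowercase aromatic atoms, an aromatic c carries 1 H when it has two neighbours and 0 H with three, and aromatic n carries 0 H:
  atom 1: S, bond orders sum to 1 (valence 2) → 1 H
  atom 2: C, bond orders sum to 2 (valence 4) → 2 H
  atom 3: C, bond orders sum to 3 (valence 4) → 1 H
  atom 4: C, bond orders sum to 4 (valence 4) → 0 H
  atom 5: C, bond orders sum to 1 (valence 4) → 3 H
  atom 6: O, bond orders sum to 2 (valence 2) → 0 H
  atom 7: aromatic c, 3 neighbours → 0 H
  atom 8: aromatic c, 3 neighbours → 0 H
  atom 9: C, bond orders sum to 4 (valence 4) → 0 H
  atom 10: O, bond orders sum to 2 (valence 2) → 0 H
  atom 11: O, bond orders sum to 2 (valence 2) → 0 H
  atom 12: C, bond orders sum to 1 (valence 4) → 3 H
  atom 13: aromatic c, 3 neighbours → 0 H
  atom 14: C, bond orders sum to 4 (valence 4) → 0 H
  atom 15: N, bond orders sum to 3 (valence 3) → 0 H
  atom 16: aromatic c, 2 neighbours → 1 H
  atom 17: aromatic c, 2 neighbours → 1 H
  atom 18: aromatic c, 3 neighbours → 0 H
  atom 19: O, bond orders sum to 1 (valence 2) → 1 H
Totals → C:13, H:13, N:1, O:4, S:1.
In Hill order: C13H13NO4S.

C13H13NO4S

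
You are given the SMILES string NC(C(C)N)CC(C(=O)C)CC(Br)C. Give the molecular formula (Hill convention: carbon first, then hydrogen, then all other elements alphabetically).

C10H21BrN2O

Walk through each heavy atom and fill implicit hydrogens from standard valence (C 4, N 3, O 2, S 2, halogen 1):
  atom 1: N, bond orders sum to 1 (valence 3) → 2 H
  atom 2: C, bond orders sum to 3 (valence 4) → 1 H
  atom 3: C, bond orders sum to 3 (valence 4) → 1 H
  atom 4: C, bond orders sum to 1 (valence 4) → 3 H
  atom 5: N, bond orders sum to 1 (valence 3) → 2 H
  atom 6: C, bond orders sum to 2 (valence 4) → 2 H
  atom 7: C, bond orders sum to 3 (valence 4) → 1 H
  atom 8: C, bond orders sum to 4 (valence 4) → 0 H
  atom 9: O, bond orders sum to 2 (valence 2) → 0 H
  atom 10: C, bond orders sum to 1 (valence 4) → 3 H
  atom 11: C, bond orders sum to 2 (valence 4) → 2 H
  atom 12: C, bond orders sum to 3 (valence 4) → 1 H
  atom 13: Br (halogen, monovalent) → 0 H
  atom 14: C, bond orders sum to 1 (valence 4) → 3 H
Totals → C:10, H:21, Br:1, N:2, O:1.
In Hill order: C10H21BrN2O.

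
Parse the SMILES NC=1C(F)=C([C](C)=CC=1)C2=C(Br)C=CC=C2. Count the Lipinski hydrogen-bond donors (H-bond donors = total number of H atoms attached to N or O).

2

Donors: find every N or O and count the H atoms it carries.
  atom 1 (N): bond orders sum to 1 → 2 H
Lipinski HBD = 2.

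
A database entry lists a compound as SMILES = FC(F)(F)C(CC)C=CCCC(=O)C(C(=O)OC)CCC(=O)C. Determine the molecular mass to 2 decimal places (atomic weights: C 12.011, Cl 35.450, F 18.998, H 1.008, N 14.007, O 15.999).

336.35 g/mol

First, the molecular formula is C16H23F3O4 (counting implicit H from valence).
  C: 16 × 12.011 = 192.176
  F: 3 × 18.998 = 56.994
  H: 23 × 1.008 = 23.184
  O: 4 × 15.999 = 63.996
Sum: 16×12.011 + 3×18.998 + 23×1.008 + 4×15.999 = 336.350 → 336.35 g/mol.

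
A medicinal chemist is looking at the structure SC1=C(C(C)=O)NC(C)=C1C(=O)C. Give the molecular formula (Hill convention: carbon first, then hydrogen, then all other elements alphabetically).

Walk through each heavy atom and fill implicit hydrogens from standard valence (C 4, N 3, O 2, S 2, halogen 1):
  atom 1: S, bond orders sum to 1 (valence 2) → 1 H
  atom 2: C, bond orders sum to 4 (valence 4) → 0 H
  atom 3: C, bond orders sum to 4 (valence 4) → 0 H
  atom 4: C, bond orders sum to 4 (valence 4) → 0 H
  atom 5: C, bond orders sum to 1 (valence 4) → 3 H
  atom 6: O, bond orders sum to 2 (valence 2) → 0 H
  atom 7: N, bond orders sum to 2 (valence 3) → 1 H
  atom 8: C, bond orders sum to 4 (valence 4) → 0 H
  atom 9: C, bond orders sum to 1 (valence 4) → 3 H
  atom 10: C, bond orders sum to 4 (valence 4) → 0 H
  atom 11: C, bond orders sum to 4 (valence 4) → 0 H
  atom 12: O, bond orders sum to 2 (valence 2) → 0 H
  atom 13: C, bond orders sum to 1 (valence 4) → 3 H
Totals → C:9, H:11, N:1, O:2, S:1.
In Hill order: C9H11NO2S.

C9H11NO2S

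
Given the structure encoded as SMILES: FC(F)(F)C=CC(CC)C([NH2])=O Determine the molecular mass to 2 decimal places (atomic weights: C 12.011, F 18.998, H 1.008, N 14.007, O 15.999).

First, the molecular formula is C7H10F3NO (counting implicit H from valence).
  C: 7 × 12.011 = 84.077
  F: 3 × 18.998 = 56.994
  H: 10 × 1.008 = 10.080
  N: 1 × 14.007 = 14.007
  O: 1 × 15.999 = 15.999
Sum: 7×12.011 + 3×18.998 + 10×1.008 + 1×14.007 + 1×15.999 = 181.157 → 181.16 g/mol.

181.16 g/mol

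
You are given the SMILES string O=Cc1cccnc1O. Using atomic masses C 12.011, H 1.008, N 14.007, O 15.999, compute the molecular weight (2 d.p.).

123.11 g/mol

First, the molecular formula is C6H5NO2 (counting implicit H from valence).
  C: 6 × 12.011 = 72.066
  H: 5 × 1.008 = 5.040
  N: 1 × 14.007 = 14.007
  O: 2 × 15.999 = 31.998
Sum: 6×12.011 + 5×1.008 + 1×14.007 + 2×15.999 = 123.111 → 123.11 g/mol.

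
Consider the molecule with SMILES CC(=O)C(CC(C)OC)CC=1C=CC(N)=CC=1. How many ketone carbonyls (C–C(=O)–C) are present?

1

The ketone motif appears at heavy-atom position 2 in the SMILES.
Other groups present: 1 ether, 1 primary amine.
Ketone count: 1.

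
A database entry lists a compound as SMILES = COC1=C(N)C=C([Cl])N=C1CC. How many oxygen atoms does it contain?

Scan the SMILES for O atoms (remember two-letter symbols like Cl and Br are single atoms).
Oxygen count: 1.

1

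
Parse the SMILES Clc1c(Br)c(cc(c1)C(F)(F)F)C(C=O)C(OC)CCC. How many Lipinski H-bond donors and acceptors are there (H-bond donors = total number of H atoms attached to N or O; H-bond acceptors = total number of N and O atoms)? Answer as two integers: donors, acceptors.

Donors: find every N or O and count the H atoms it carries.
  atom 15 (O): bond orders sum to 2 → 0 H
  atom 17 (O): bond orders sum to 2 → 0 H
Lipinski HBD = 0.
Acceptors: N atoms = 0, O atoms = 2 → HBA = 2.

0, 2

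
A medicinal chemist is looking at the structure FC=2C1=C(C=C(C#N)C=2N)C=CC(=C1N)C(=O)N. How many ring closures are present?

2

In SMILES, each pair of matching ring-closure digits denotes one ring-closing bond; the number of such bonds equals the number of independent rings.
Ring-closure bonds here: 2.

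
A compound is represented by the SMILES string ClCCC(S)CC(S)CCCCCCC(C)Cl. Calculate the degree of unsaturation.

Molecular formula: C13H26Cl2S2.
DoU = (2C + 2 + N − H − X) / 2, where X is the halogen count and O/S are ignored.
    = (2·13 + 2 + 0 − 26 − 2) / 2 = 0 / 2 = 0.

0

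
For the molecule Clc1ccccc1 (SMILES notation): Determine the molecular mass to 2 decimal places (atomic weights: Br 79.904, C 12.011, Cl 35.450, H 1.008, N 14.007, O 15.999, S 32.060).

First, the molecular formula is C6H5Cl (counting implicit H from valence).
  C: 6 × 12.011 = 72.066
  Cl: 1 × 35.450 = 35.450
  H: 5 × 1.008 = 5.040
Sum: 6×12.011 + 1×35.450 + 5×1.008 = 112.556 → 112.56 g/mol.

112.56 g/mol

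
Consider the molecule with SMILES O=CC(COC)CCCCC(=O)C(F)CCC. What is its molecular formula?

C13H23FO3

Walk through each heavy atom and fill implicit hydrogens from standard valence (C 4, N 3, O 2, S 2, halogen 1):
  atom 1: O, bond orders sum to 2 (valence 2) → 0 H
  atom 2: C, bond orders sum to 3 (valence 4) → 1 H
  atom 3: C, bond orders sum to 3 (valence 4) → 1 H
  atom 4: C, bond orders sum to 2 (valence 4) → 2 H
  atom 5: O, bond orders sum to 2 (valence 2) → 0 H
  atom 6: C, bond orders sum to 1 (valence 4) → 3 H
  atom 7: C, bond orders sum to 2 (valence 4) → 2 H
  atom 8: C, bond orders sum to 2 (valence 4) → 2 H
  atom 9: C, bond orders sum to 2 (valence 4) → 2 H
  atom 10: C, bond orders sum to 2 (valence 4) → 2 H
  atom 11: C, bond orders sum to 4 (valence 4) → 0 H
  atom 12: O, bond orders sum to 2 (valence 2) → 0 H
  atom 13: C, bond orders sum to 3 (valence 4) → 1 H
  atom 14: F (halogen, monovalent) → 0 H
  atom 15: C, bond orders sum to 2 (valence 4) → 2 H
  atom 16: C, bond orders sum to 2 (valence 4) → 2 H
  atom 17: C, bond orders sum to 1 (valence 4) → 3 H
Totals → C:13, H:23, F:1, O:3.
In Hill order: C13H23FO3.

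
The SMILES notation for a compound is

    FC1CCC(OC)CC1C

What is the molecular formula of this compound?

C8H15FO

Walk through each heavy atom and fill implicit hydrogens from standard valence (C 4, N 3, O 2, S 2, halogen 1):
  atom 1: F (halogen, monovalent) → 0 H
  atom 2: C, bond orders sum to 3 (valence 4) → 1 H
  atom 3: C, bond orders sum to 2 (valence 4) → 2 H
  atom 4: C, bond orders sum to 2 (valence 4) → 2 H
  atom 5: C, bond orders sum to 3 (valence 4) → 1 H
  atom 6: O, bond orders sum to 2 (valence 2) → 0 H
  atom 7: C, bond orders sum to 1 (valence 4) → 3 H
  atom 8: C, bond orders sum to 2 (valence 4) → 2 H
  atom 9: C, bond orders sum to 3 (valence 4) → 1 H
  atom 10: C, bond orders sum to 1 (valence 4) → 3 H
Totals → C:8, H:15, F:1, O:1.
In Hill order: C8H15FO.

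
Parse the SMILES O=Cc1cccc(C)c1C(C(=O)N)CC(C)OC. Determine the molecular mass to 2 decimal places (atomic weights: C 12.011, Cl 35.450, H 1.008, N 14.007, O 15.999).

249.31 g/mol

First, the molecular formula is C14H19NO3 (counting implicit H from valence).
  C: 14 × 12.011 = 168.154
  H: 19 × 1.008 = 19.152
  N: 1 × 14.007 = 14.007
  O: 3 × 15.999 = 47.997
Sum: 14×12.011 + 19×1.008 + 1×14.007 + 3×15.999 = 249.310 → 249.31 g/mol.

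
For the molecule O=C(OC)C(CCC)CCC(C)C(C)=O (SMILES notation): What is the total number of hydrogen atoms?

22

Walk through each heavy atom and fill implicit hydrogens from standard valence (C 4, N 3, O 2, S 2, halogen 1):
  atom 1: O, bond orders sum to 2 (valence 2) → 0 H
  atom 2: C, bond orders sum to 4 (valence 4) → 0 H
  atom 3: O, bond orders sum to 2 (valence 2) → 0 H
  atom 4: C, bond orders sum to 1 (valence 4) → 3 H
  atom 5: C, bond orders sum to 3 (valence 4) → 1 H
  atom 6: C, bond orders sum to 2 (valence 4) → 2 H
  atom 7: C, bond orders sum to 2 (valence 4) → 2 H
  atom 8: C, bond orders sum to 1 (valence 4) → 3 H
  atom 9: C, bond orders sum to 2 (valence 4) → 2 H
  atom 10: C, bond orders sum to 2 (valence 4) → 2 H
  atom 11: C, bond orders sum to 3 (valence 4) → 1 H
  atom 12: C, bond orders sum to 1 (valence 4) → 3 H
  atom 13: C, bond orders sum to 4 (valence 4) → 0 H
  atom 14: C, bond orders sum to 1 (valence 4) → 3 H
  atom 15: O, bond orders sum to 2 (valence 2) → 0 H
Total hydrogens: 22.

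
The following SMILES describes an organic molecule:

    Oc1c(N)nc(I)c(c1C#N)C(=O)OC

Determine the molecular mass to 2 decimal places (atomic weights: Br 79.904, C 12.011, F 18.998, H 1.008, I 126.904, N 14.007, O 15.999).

319.06 g/mol

First, the molecular formula is C8H6IN3O3 (counting implicit H from valence).
  C: 8 × 12.011 = 96.088
  H: 6 × 1.008 = 6.048
  I: 1 × 126.904 = 126.904
  N: 3 × 14.007 = 42.021
  O: 3 × 15.999 = 47.997
Sum: 8×12.011 + 6×1.008 + 1×126.904 + 3×14.007 + 3×15.999 = 319.058 → 319.06 g/mol.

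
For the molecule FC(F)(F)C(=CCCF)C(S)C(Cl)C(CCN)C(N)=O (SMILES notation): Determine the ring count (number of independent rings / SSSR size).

0

In SMILES, each pair of matching ring-closure digits denotes one ring-closing bond; the number of such bonds equals the number of independent rings.
Ring-closure bonds here: 0.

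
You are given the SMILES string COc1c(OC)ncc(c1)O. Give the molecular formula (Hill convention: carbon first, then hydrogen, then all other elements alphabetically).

C7H9NO3

Walk through each heavy atom and fill implicit hydrogens from standard valence (C 4, N 3, O 2, S 2, halogen 1); for lowercase aromatic atoms, an aromatic c carries 1 H when it has two neighbours and 0 H with three, and aromatic n carries 0 H:
  atom 1: C, bond orders sum to 1 (valence 4) → 3 H
  atom 2: O, bond orders sum to 2 (valence 2) → 0 H
  atom 3: aromatic c, 3 neighbours → 0 H
  atom 4: aromatic c, 3 neighbours → 0 H
  atom 5: O, bond orders sum to 2 (valence 2) → 0 H
  atom 6: C, bond orders sum to 1 (valence 4) → 3 H
  atom 7: aromatic n, 2 neighbours → 0 H
  atom 8: aromatic c, 2 neighbours → 1 H
  atom 9: aromatic c, 3 neighbours → 0 H
  atom 10: aromatic c, 2 neighbours → 1 H
  atom 11: O, bond orders sum to 1 (valence 2) → 1 H
Totals → C:7, H:9, N:1, O:3.
In Hill order: C7H9NO3.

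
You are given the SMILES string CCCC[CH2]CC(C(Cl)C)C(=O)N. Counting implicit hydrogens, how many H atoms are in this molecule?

Walk through each heavy atom and fill implicit hydrogens from standard valence (C 4, N 3, O 2, S 2, halogen 1):
  atom 1: C, bond orders sum to 1 (valence 4) → 3 H
  atom 2: C, bond orders sum to 2 (valence 4) → 2 H
  atom 3: C, bond orders sum to 2 (valence 4) → 2 H
  atom 4: C, bond orders sum to 2 (valence 4) → 2 H
  atom 5: C with explicit H count 2
  atom 6: C, bond orders sum to 2 (valence 4) → 2 H
  atom 7: C, bond orders sum to 3 (valence 4) → 1 H
  atom 8: C, bond orders sum to 3 (valence 4) → 1 H
  atom 9: Cl (halogen, monovalent) → 0 H
  atom 10: C, bond orders sum to 1 (valence 4) → 3 H
  atom 11: C, bond orders sum to 4 (valence 4) → 0 H
  atom 12: O, bond orders sum to 2 (valence 2) → 0 H
  atom 13: N, bond orders sum to 1 (valence 3) → 2 H
Total hydrogens: 20.

20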